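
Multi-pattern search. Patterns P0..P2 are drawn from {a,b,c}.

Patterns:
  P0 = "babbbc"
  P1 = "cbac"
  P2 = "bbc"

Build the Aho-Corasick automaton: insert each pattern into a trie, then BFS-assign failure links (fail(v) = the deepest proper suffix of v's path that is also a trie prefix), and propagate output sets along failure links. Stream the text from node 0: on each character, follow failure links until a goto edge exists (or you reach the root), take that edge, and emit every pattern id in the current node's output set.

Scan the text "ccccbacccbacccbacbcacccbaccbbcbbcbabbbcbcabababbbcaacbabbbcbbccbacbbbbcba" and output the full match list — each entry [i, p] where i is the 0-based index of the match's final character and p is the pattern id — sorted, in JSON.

Build automaton:
Trie (insert patterns):
  0='ε' goto b→1 c→7
  1='b' goto a→2 b→11
  2='ba' goto b→3
  3='bab' goto b→4
  4='babb' goto b→5
  5='babbb' goto c→6
  6='babbbc' goto ·  [P0 ends]
  7='c' goto b→8
  8='cb' goto a→9
  9='cba' goto c→10
  10='cbac' goto ·  [P1 ends]
  11='bb' goto c→12
  12='bbc' goto ·  [P2 ends]

Failure links (BFS by depth):
  n1('b'): parent n0 fail=0; on 'b' 0 → fail=0;  out ∅∪∅=∅
  n7('c'): parent n0 fail=0; on 'c' 0 → fail=0;  out ∅∪∅=∅
  n2('ba'): parent n1 fail=0; on 'a' 0 → fail=0;  out ∅∪∅=∅
  n8('cb'): parent n7 fail=0; on 'b' 0 → fail=1;  out ∅∪∅=∅
  n11('bb'): parent n1 fail=0; on 'b' 0 → fail=1;  out ∅∪∅=∅
  n3('bab'): parent n2 fail=0; on 'b' 0 → fail=1;  out ∅∪∅=∅
  n9('cba'): parent n8 fail=1; on 'a' 1 → fail=2;  out ∅∪∅=∅
  n12('bbc'): parent n11 fail=1; on 'c' 1→0 → fail=7;  out {2}∪∅={2}
  n4('babb'): parent n3 fail=1; on 'b' 1 → fail=11;  out ∅∪∅=∅
  n10('cbac'): parent n9 fail=2; on 'c' 2→0 → fail=7;  out {1}∪∅={1}
  n5('babbb'): parent n4 fail=11; on 'b' 11→1 → fail=11;  out ∅∪∅=∅
  n6('babbbc'): parent n5 fail=11; on 'c' 11 → fail=12;  out {0}∪{2}={0,2}

Run:
i=0 'c': node 0→7
i=1 'c': node 7→7 ·f
i=2 'c': node 7→7 ·f
i=3 'c': node 7→7 ·f
i=4 'b': node 7→8
i=5 'a': node 8→9
i=6 'c': node 9→10  emit P1@[3:6]
i=7 'c': node 10→7 ·f
i=8 'c': node 7→7 ·f
i=9 'b': node 7→8
i=10 'a': node 8→9
i=11 'c': node 9→10  emit P1@[8:11]
i=12 'c': node 10→7 ·f
i=13 'c': node 7→7 ·f
i=14 'b': node 7→8
i=15 'a': node 8→9
i=16 'c': node 9→10  emit P1@[13:16]
i=17 'b': node 10→8 ·f
i=18 'c': node 8→7 ·f
i=19 'a': node 7→0 ·f
i=20 'c': node 0→7
i=21 'c': node 7→7 ·f
i=22 'c': node 7→7 ·f
i=23 'b': node 7→8
i=24 'a': node 8→9
i=25 'c': node 9→10  emit P1@[22:25]
i=26 'c': node 10→7 ·f
i=27 'b': node 7→8
i=28 'b': node 8→11 ·f
i=29 'c': node 11→12  emit P2@[27:29]
i=30 'b': node 12→8 ·f
i=31 'b': node 8→11 ·f
i=32 'c': node 11→12  emit P2@[30:32]
i=33 'b': node 12→8 ·f
i=34 'a': node 8→9
i=35 'b': node 9→3 ·f
i=36 'b': node 3→4
i=37 'b': node 4→5
i=38 'c': node 5→6  emit P0@[33:38],P2@[36:38]
i=39 'b': node 6→8 ·f
i=40 'c': node 8→7 ·f
i=41 'a': node 7→0 ·f
i=42 'b': node 0→1
i=43 'a': node 1→2
i=44 'b': node 2→3
i=45 'a': node 3→2 ·f
i=46 'b': node 2→3
i=47 'b': node 3→4
i=48 'b': node 4→5
i=49 'c': node 5→6  emit P0@[44:49],P2@[47:49]
i=50 'a': node 6→0 ·f
i=51 'a': node 0→0
i=52 'c': node 0→7
i=53 'b': node 7→8
i=54 'a': node 8→9
i=55 'b': node 9→3 ·f
i=56 'b': node 3→4
i=57 'b': node 4→5
i=58 'c': node 5→6  emit P0@[53:58],P2@[56:58]
i=59 'b': node 6→8 ·f
i=60 'b': node 8→11 ·f
i=61 'c': node 11→12  emit P2@[59:61]
i=62 'c': node 12→7 ·f
i=63 'b': node 7→8
i=64 'a': node 8→9
i=65 'c': node 9→10  emit P1@[62:65]
i=66 'b': node 10→8 ·f
i=67 'b': node 8→11 ·f
i=68 'b': node 11→11 ·f
i=69 'b': node 11→11 ·f
i=70 'c': node 11→12  emit P2@[68:70]
i=71 'b': node 12→8 ·f
i=72 'a': node 8→9

All matches (sorted): [[6,1],[11,1],[16,1],[25,1],[29,2],[32,2],[38,0],[38,2],[49,0],[49,2],[58,0],[58,2],[61,2],[65,1],[70,2]]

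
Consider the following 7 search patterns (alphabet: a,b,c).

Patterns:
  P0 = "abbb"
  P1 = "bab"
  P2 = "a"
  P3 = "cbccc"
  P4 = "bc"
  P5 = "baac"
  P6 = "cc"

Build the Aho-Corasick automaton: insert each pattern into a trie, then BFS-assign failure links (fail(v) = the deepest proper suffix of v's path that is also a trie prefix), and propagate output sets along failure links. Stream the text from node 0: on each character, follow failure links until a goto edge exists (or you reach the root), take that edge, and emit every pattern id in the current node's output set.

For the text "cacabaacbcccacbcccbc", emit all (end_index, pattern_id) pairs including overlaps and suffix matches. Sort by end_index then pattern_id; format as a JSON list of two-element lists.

Build:
Trie (insert patterns):
  n0 'ε': a→1 b→5 c→8
  n1 'a': b→2  [P2 ends]
  n2 'ab': b→3
  n3 'abb': b→4
  n4 'abbb': ·  [P0 ends]
  n5 'b': a→6 c→13
  n6 'ba': a→14 b→7
  n7 'bab': ·  [P1 ends]
  n8 'c': b→9 c→16
  n9 'cb': c→10
  n10 'cbc': c→11
  n11 'cbcc': c→12
  n12 'cbccc': ·  [P3 ends]
  n13 'bc': ·  [P4 ends]
  n14 'baa': c→15
  n15 'baac': ·  [P5 ends]
  n16 'cc': ·  [P6 ends]

BFS fail/out derivation:
  fail(1) 'a': from fail(0)=0 chase 'a': 0 ⇒ 0;  out={2}∪out(0)={2}
  fail(5) 'b': from fail(0)=0 chase 'b': 0 ⇒ 0;  out=∅∪out(0)=∅
  fail(8) 'c': from fail(0)=0 chase 'c': 0 ⇒ 0;  out=∅∪out(0)=∅
  fail(2) 'ab': from fail(1)=0 chase 'b': 0 ⇒ 5;  out=∅∪out(5)=∅
  fail(6) 'ba': from fail(5)=0 chase 'a': 0 ⇒ 1;  out=∅∪out(1)={2}
  fail(9) 'cb': from fail(8)=0 chase 'b': 0 ⇒ 5;  out=∅∪out(5)=∅
  fail(13) 'bc': from fail(5)=0 chase 'c': 0 ⇒ 8;  out={4}∪out(8)={4}
  fail(16) 'cc': from fail(8)=0 chase 'c': 0 ⇒ 8;  out={6}∪out(8)={6}
  fail(3) 'abb': from fail(2)=5 chase 'b': 5→0 ⇒ 5;  out=∅∪out(5)=∅
  fail(7) 'bab': from fail(6)=1 chase 'b': 1 ⇒ 2;  out={1}∪out(2)={1}
  fail(10) 'cbc': from fail(9)=5 chase 'c': 5 ⇒ 13;  out=∅∪out(13)={4}
  fail(14) 'baa': from fail(6)=1 chase 'a': 1→0 ⇒ 1;  out=∅∪out(1)={2}
  fail(4) 'abbb': from fail(3)=5 chase 'b': 5→0 ⇒ 5;  out={0}∪out(5)={0}
  fail(11) 'cbcc': from fail(10)=13 chase 'c': 13→8 ⇒ 16;  out=∅∪out(16)={6}
  fail(15) 'baac': from fail(14)=1 chase 'c': 1→0 ⇒ 8;  out={5}∪out(8)={5}
  fail(12) 'cbccc': from fail(11)=16 chase 'c': 16→8 ⇒ 16;  out={3}∪out(16)={3,6}

Text stream:
[0] read 'c'  n0⇒n8
[1] read 'a'  n8⇒n1 ·f  ** P2@[1:1]
[2] read 'c'  n1⇒n8 ·f
[3] read 'a'  n8⇒n1 ·f  ** P2@[3:3]
[4] read 'b'  n1⇒n2
[5] read 'a'  n2⇒n6 ·f  ** P2@[5:5]
[6] read 'a'  n6⇒n14  ** P2@[6:6]
[7] read 'c'  n14⇒n15  ** P5@[4:7]
[8] read 'b'  n15⇒n9 ·f
[9] read 'c'  n9⇒n10  ** P4@[8:9]
[10] read 'c'  n10⇒n11  ** P6@[9:10]
[11] read 'c'  n11⇒n12  ** P3@[7:11],P6@[10:11]
[12] read 'a'  n12⇒n1 ·f  ** P2@[12:12]
[13] read 'c'  n1⇒n8 ·f
[14] read 'b'  n8⇒n9
[15] read 'c'  n9⇒n10  ** P4@[14:15]
[16] read 'c'  n10⇒n11  ** P6@[15:16]
[17] read 'c'  n11⇒n12  ** P3@[13:17],P6@[16:17]
[18] read 'b'  n12⇒n9 ·f
[19] read 'c'  n9⇒n10  ** P4@[18:19]

All matches (sorted): [[1,2],[3,2],[5,2],[6,2],[7,5],[9,4],[10,6],[11,3],[11,6],[12,2],[15,4],[16,6],[17,3],[17,6],[19,4]]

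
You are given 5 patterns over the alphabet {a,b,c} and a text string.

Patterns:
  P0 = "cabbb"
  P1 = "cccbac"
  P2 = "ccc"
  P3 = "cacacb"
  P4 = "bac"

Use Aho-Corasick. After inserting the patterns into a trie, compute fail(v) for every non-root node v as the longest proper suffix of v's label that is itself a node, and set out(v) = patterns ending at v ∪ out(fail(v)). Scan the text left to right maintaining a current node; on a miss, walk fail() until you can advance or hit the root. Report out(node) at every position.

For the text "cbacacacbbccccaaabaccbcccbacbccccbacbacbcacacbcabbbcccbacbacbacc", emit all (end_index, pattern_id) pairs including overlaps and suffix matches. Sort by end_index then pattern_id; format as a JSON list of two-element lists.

Build:
Trie nodes:
  n0 'ε': b→15 c→1
  n1 'c': a→2 c→6
  n2 'ca': b→3 c→11
  n3 'cab': b→4
  n4 'cabb': b→5
  n5 'cabbb': ·  ←P0
  n6 'cc': c→7
  n7 'ccc': b→8  ←P2
  n8 'cccb': a→9
  n9 'cccba': c→10
  n10 'cccbac': ·  ←P1
  n11 'cac': a→12
  n12 'caca': c→13
  n13 'cacac': b→14
  n14 'cacacb': ·  ←P3
  n15 'b': a→16
  n16 'ba': c→17
  n17 'bac': ·  ←P4

Failure links (BFS by depth):
  n1('c'): parent n0 fail=0; on 'c' 0 → fail=0;  out ∅∪∅=∅
  n15('b'): parent n0 fail=0; on 'b' 0 → fail=0;  out ∅∪∅=∅
  n2('ca'): parent n1 fail=0; on 'a' 0 → fail=0;  out ∅∪∅=∅
  n6('cc'): parent n1 fail=0; on 'c' 0 → fail=1;  out ∅∪∅=∅
  n16('ba'): parent n15 fail=0; on 'a' 0 → fail=0;  out ∅∪∅=∅
  n3('cab'): parent n2 fail=0; on 'b' 0 → fail=15;  out ∅∪∅=∅
  n7('ccc'): parent n6 fail=1; on 'c' 1 → fail=6;  out {2}∪∅={2}
  n11('cac'): parent n2 fail=0; on 'c' 0 → fail=1;  out ∅∪∅=∅
  n17('bac'): parent n16 fail=0; on 'c' 0 → fail=1;  out {4}∪∅={4}
  n4('cabb'): parent n3 fail=15; on 'b' 15→0 → fail=15;  out ∅∪∅=∅
  n8('cccb'): parent n7 fail=6; on 'b' 6→1→0 → fail=15;  out ∅∪∅=∅
  n12('caca'): parent n11 fail=1; on 'a' 1 → fail=2;  out ∅∪∅=∅
  n5('cabbb'): parent n4 fail=15; on 'b' 15→0 → fail=15;  out {0}∪∅={0}
  n9('cccba'): parent n8 fail=15; on 'a' 15 → fail=16;  out ∅∪∅=∅
  n13('cacac'): parent n12 fail=2; on 'c' 2 → fail=11;  out ∅∪∅=∅
  n10('cccbac'): parent n9 fail=16; on 'c' 16 → fail=17;  out {1}∪{4}={1,4}
  n14('cacacb'): parent n13 fail=11; on 'b' 11→1→0 → fail=15;  out {3}∪∅={3}

Run:
i=0 'c': node 0→1
i=1 'b': node 1→15 ·f
i=2 'a': node 15→16
i=3 'c': node 16→17  ** P4@[1:3]
i=4 'a': node 17→2 ·f
i=5 'c': node 2→11
i=6 'a': node 11→12
i=7 'c': node 12→13
i=8 'b': node 13→14  ** P3@[3:8]
i=9 'b': node 14→15 ·f
i=10 'c': node 15→1 ·f
i=11 'c': node 1→6
i=12 'c': node 6→7  ** P2@[10:12]
i=13 'c': node 7→7 ·f  ** P2@[11:13]
i=14 'a': node 7→2 ·f
i=15 'a': node 2→0 ·f
i=16 'a': node 0→0
i=17 'b': node 0→15
i=18 'a': node 15→16
i=19 'c': node 16→17  ** P4@[17:19]
i=20 'c': node 17→6 ·f
i=21 'b': node 6→15 ·f
i=22 'c': node 15→1 ·f
i=23 'c': node 1→6
i=24 'c': node 6→7  ** P2@[22:24]
i=25 'b': node 7→8
i=26 'a': node 8→9
i=27 'c': node 9→10  ** P1@[22:27],P4@[25:27]
i=28 'b': node 10→15 ·f
i=29 'c': node 15→1 ·f
i=30 'c': node 1→6
i=31 'c': node 6→7  ** P2@[29:31]
i=32 'c': node 7→7 ·f  ** P2@[30:32]
i=33 'b': node 7→8
i=34 'a': node 8→9
i=35 'c': node 9→10  ** P1@[30:35],P4@[33:35]
i=36 'b': node 10→15 ·f
i=37 'a': node 15→16
i=38 'c': node 16→17  ** P4@[36:38]
i=39 'b': node 17→15 ·f
i=40 'c': node 15→1 ·f
i=41 'a': node 1→2
i=42 'c': node 2→11
i=43 'a': node 11→12
i=44 'c': node 12→13
i=45 'b': node 13→14  ** P3@[40:45]
i=46 'c': node 14→1 ·f
i=47 'a': node 1→2
i=48 'b': node 2→3
i=49 'b': node 3→4
i=50 'b': node 4→5  ** P0@[46:50]
i=51 'c': node 5→1 ·f
i=52 'c': node 1→6
i=53 'c': node 6→7  ** P2@[51:53]
i=54 'b': node 7→8
i=55 'a': node 8→9
i=56 'c': node 9→10  ** P1@[51:56],P4@[54:56]
i=57 'b': node 10→15 ·f
i=58 'a': node 15→16
i=59 'c': node 16→17  ** P4@[57:59]
i=60 'b': node 17→15 ·f
i=61 'a': node 15→16
i=62 'c': node 16→17  ** P4@[60:62]
i=63 'c': node 17→6 ·f

Matches: [[3,4],[8,3],[12,2],[13,2],[19,4],[24,2],[27,1],[27,4],[31,2],[32,2],[35,1],[35,4],[38,4],[45,3],[50,0],[53,2],[56,1],[56,4],[59,4],[62,4]]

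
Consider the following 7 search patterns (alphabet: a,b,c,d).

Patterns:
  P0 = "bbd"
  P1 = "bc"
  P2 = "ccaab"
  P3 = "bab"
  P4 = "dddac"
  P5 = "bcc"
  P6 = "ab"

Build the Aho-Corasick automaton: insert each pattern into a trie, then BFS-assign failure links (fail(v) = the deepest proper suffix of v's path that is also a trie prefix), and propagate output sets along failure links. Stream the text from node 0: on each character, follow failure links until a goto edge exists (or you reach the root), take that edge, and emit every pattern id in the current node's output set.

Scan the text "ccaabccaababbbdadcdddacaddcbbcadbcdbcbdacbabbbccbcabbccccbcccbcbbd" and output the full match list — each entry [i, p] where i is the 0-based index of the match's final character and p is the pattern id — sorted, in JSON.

Construct AC machine:
Trie nodes:
  n0 'ε': a→18 b→1 c→5 d→12
  n1 'b': a→10 b→2 c→4
  n2 'bb': d→3
  n3 'bbd': ·  ←P0
  n4 'bc': c→17  ←P1
  n5 'c': c→6
  n6 'cc': a→7
  n7 'cca': a→8
  n8 'ccaa': b→9
  n9 'ccaab': ·  ←P2
  n10 'ba': b→11
  n11 'bab': ·  ←P3
  n12 'd': d→13
  n13 'dd': d→14
  n14 'ddd': a→15
  n15 'ddda': c→16
  n16 'dddac': ·  ←P4
  n17 'bcc': ·  ←P5
  n18 'a': b→19
  n19 'ab': ·  ←P6

BFS fail/out derivation:
  fail(1) 'b': from fail(0)=0 chase 'b': 0 ⇒ 0;  out=∅∪out(0)=∅
  fail(5) 'c': from fail(0)=0 chase 'c': 0 ⇒ 0;  out=∅∪out(0)=∅
  fail(12) 'd': from fail(0)=0 chase 'd': 0 ⇒ 0;  out=∅∪out(0)=∅
  fail(18) 'a': from fail(0)=0 chase 'a': 0 ⇒ 0;  out=∅∪out(0)=∅
  fail(2) 'bb': from fail(1)=0 chase 'b': 0 ⇒ 1;  out=∅∪out(1)=∅
  fail(4) 'bc': from fail(1)=0 chase 'c': 0 ⇒ 5;  out={1}∪out(5)={1}
  fail(6) 'cc': from fail(5)=0 chase 'c': 0 ⇒ 5;  out=∅∪out(5)=∅
  fail(10) 'ba': from fail(1)=0 chase 'a': 0 ⇒ 18;  out=∅∪out(18)=∅
  fail(13) 'dd': from fail(12)=0 chase 'd': 0 ⇒ 12;  out=∅∪out(12)=∅
  fail(19) 'ab': from fail(18)=0 chase 'b': 0 ⇒ 1;  out={6}∪out(1)={6}
  fail(3) 'bbd': from fail(2)=1 chase 'd': 1→0 ⇒ 12;  out={0}∪out(12)={0}
  fail(7) 'cca': from fail(6)=5 chase 'a': 5→0 ⇒ 18;  out=∅∪out(18)=∅
  fail(11) 'bab': from fail(10)=18 chase 'b': 18 ⇒ 19;  out={3}∪out(19)={3,6}
  fail(14) 'ddd': from fail(13)=12 chase 'd': 12 ⇒ 13;  out=∅∪out(13)=∅
  fail(17) 'bcc': from fail(4)=5 chase 'c': 5 ⇒ 6;  out={5}∪out(6)={5}
  fail(8) 'ccaa': from fail(7)=18 chase 'a': 18→0 ⇒ 18;  out=∅∪out(18)=∅
  fail(15) 'ddda': from fail(14)=13 chase 'a': 13→12→0 ⇒ 18;  out=∅∪out(18)=∅
  fail(9) 'ccaab': from fail(8)=18 chase 'b': 18 ⇒ 19;  out={2}∪out(19)={2,6}
  fail(16) 'dddac': from fail(15)=18 chase 'c': 18→0 ⇒ 5;  out={4}∪out(5)={4}

Text stream:
i=0 'c': node 0→5
i=1 'c': node 5→6
i=2 'a': node 6→7
i=3 'a': node 7→8
i=4 'b': node 8→9  → match P2@[0:4],P6@[3:4]
i=5 'c': node 9→4 (fail-walked)  → match P1@[4:5]
i=6 'c': node 4→17  → match P5@[4:6]
i=7 'a': node 17→7 (fail-walked)
i=8 'a': node 7→8
i=9 'b': node 8→9  → match P2@[5:9],P6@[8:9]
i=10 'a': node 9→10 (fail-walked)
i=11 'b': node 10→11  → match P3@[9:11],P6@[10:11]
i=12 'b': node 11→2 (fail-walked)
i=13 'b': node 2→2 (fail-walked)
i=14 'd': node 2→3  → match P0@[12:14]
i=15 'a': node 3→18 (fail-walked)
i=16 'd': node 18→12 (fail-walked)
i=17 'c': node 12→5 (fail-walked)
i=18 'd': node 5→12 (fail-walked)
i=19 'd': node 12→13
i=20 'd': node 13→14
i=21 'a': node 14→15
i=22 'c': node 15→16  → match P4@[18:22]
i=23 'a': node 16→18 (fail-walked)
i=24 'd': node 18→12 (fail-walked)
i=25 'd': node 12→13
i=26 'c': node 13→5 (fail-walked)
i=27 'b': node 5→1 (fail-walked)
i=28 'b': node 1→2
i=29 'c': node 2→4 (fail-walked)  → match P1@[28:29]
i=30 'a': node 4→18 (fail-walked)
i=31 'd': node 18→12 (fail-walked)
i=32 'b': node 12→1 (fail-walked)
i=33 'c': node 1→4  → match P1@[32:33]
i=34 'd': node 4→12 (fail-walked)
i=35 'b': node 12→1 (fail-walked)
i=36 'c': node 1→4  → match P1@[35:36]
i=37 'b': node 4→1 (fail-walked)
i=38 'd': node 1→12 (fail-walked)
i=39 'a': node 12→18 (fail-walked)
i=40 'c': node 18→5 (fail-walked)
i=41 'b': node 5→1 (fail-walked)
i=42 'a': node 1→10
i=43 'b': node 10→11  → match P3@[41:43],P6@[42:43]
i=44 'b': node 11→2 (fail-walked)
i=45 'b': node 2→2 (fail-walked)
i=46 'c': node 2→4 (fail-walked)  → match P1@[45:46]
i=47 'c': node 4→17  → match P5@[45:47]
i=48 'b': node 17→1 (fail-walked)
i=49 'c': node 1→4  → match P1@[48:49]
i=50 'a': node 4→18 (fail-walked)
i=51 'b': node 18→19  → match P6@[50:51]
i=52 'b': node 19→2 (fail-walked)
i=53 'c': node 2→4 (fail-walked)  → match P1@[52:53]
i=54 'c': node 4→17  → match P5@[52:54]
i=55 'c': node 17→6 (fail-walked)
i=56 'c': node 6→6 (fail-walked)
i=57 'b': node 6→1 (fail-walked)
i=58 'c': node 1→4  → match P1@[57:58]
i=59 'c': node 4→17  → match P5@[57:59]
i=60 'c': node 17→6 (fail-walked)
i=61 'b': node 6→1 (fail-walked)
i=62 'c': node 1→4  → match P1@[61:62]
i=63 'b': node 4→1 (fail-walked)
i=64 'b': node 1→2
i=65 'd': node 2→3  → match P0@[63:65]

Result: [[4,2],[4,6],[5,1],[6,5],[9,2],[9,6],[11,3],[11,6],[14,0],[22,4],[29,1],[33,1],[36,1],[43,3],[43,6],[46,1],[47,5],[49,1],[51,6],[53,1],[54,5],[58,1],[59,5],[62,1],[65,0]]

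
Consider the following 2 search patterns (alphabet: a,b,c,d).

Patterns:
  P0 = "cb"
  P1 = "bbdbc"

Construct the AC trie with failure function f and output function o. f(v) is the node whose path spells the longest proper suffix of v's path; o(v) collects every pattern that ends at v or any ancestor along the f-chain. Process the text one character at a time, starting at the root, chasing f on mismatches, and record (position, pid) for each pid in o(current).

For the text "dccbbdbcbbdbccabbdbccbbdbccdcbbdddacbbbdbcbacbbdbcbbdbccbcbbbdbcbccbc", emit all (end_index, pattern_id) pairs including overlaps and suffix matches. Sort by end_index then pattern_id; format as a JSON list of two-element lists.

Construct AC machine:
Trie (insert patterns):
  0='ε' goto b→3 c→1
  1='c' goto b→2
  2='cb' goto ·  ←P0
  3='b' goto b→4
  4='bb' goto d→5
  5='bbd' goto b→6
  6='bbdb' goto c→7
  7='bbdbc' goto ·  ←P1

Failure links (BFS by depth):
  fail(1) 'c': from fail(0)=0 chase 'c': 0 ⇒ 0;  out=∅∪out(0)=∅
  fail(3) 'b': from fail(0)=0 chase 'b': 0 ⇒ 0;  out=∅∪out(0)=∅
  fail(2) 'cb': from fail(1)=0 chase 'b': 0 ⇒ 3;  out={0}∪out(3)={0}
  fail(4) 'bb': from fail(3)=0 chase 'b': 0 ⇒ 3;  out=∅∪out(3)=∅
  fail(5) 'bbd': from fail(4)=3 chase 'd': 3→0 ⇒ 0;  out=∅∪out(0)=∅
  fail(6) 'bbdb': from fail(5)=0 chase 'b': 0 ⇒ 3;  out=∅∪out(3)=∅
  fail(7) 'bbdbc': from fail(6)=3 chase 'c': 3→0 ⇒ 1;  out={1}∪out(1)={1}

Scan:
pos 0 'd': at 0
pos 1 'c': at 1
pos 2 'c': at 1 (via fail)
pos 3 'b': at 2  ** P0@[2:3]
pos 4 'b': at 4 (via fail)
pos 5 'd': at 5
pos 6 'b': at 6
pos 7 'c': at 7  ** P1@[3:7]
pos 8 'b': at 2 (via fail)  ** P0@[7:8]
pos 9 'b': at 4 (via fail)
pos 10 'd': at 5
pos 11 'b': at 6
pos 12 'c': at 7  ** P1@[8:12]
pos 13 'c': at 1 (via fail)
pos 14 'a': at 0 (via fail)
pos 15 'b': at 3
pos 16 'b': at 4
pos 17 'd': at 5
pos 18 'b': at 6
pos 19 'c': at 7  ** P1@[15:19]
pos 20 'c': at 1 (via fail)
pos 21 'b': at 2  ** P0@[20:21]
pos 22 'b': at 4 (via fail)
pos 23 'd': at 5
pos 24 'b': at 6
pos 25 'c': at 7  ** P1@[21:25]
pos 26 'c': at 1 (via fail)
pos 27 'd': at 0 (via fail)
pos 28 'c': at 1
pos 29 'b': at 2  ** P0@[28:29]
pos 30 'b': at 4 (via fail)
pos 31 'd': at 5
pos 32 'd': at 0 (via fail)
pos 33 'd': at 0
pos 34 'a': at 0
pos 35 'c': at 1
pos 36 'b': at 2  ** P0@[35:36]
pos 37 'b': at 4 (via fail)
pos 38 'b': at 4 (via fail)
pos 39 'd': at 5
pos 40 'b': at 6
pos 41 'c': at 7  ** P1@[37:41]
pos 42 'b': at 2 (via fail)  ** P0@[41:42]
pos 43 'a': at 0 (via fail)
pos 44 'c': at 1
pos 45 'b': at 2  ** P0@[44:45]
pos 46 'b': at 4 (via fail)
pos 47 'd': at 5
pos 48 'b': at 6
pos 49 'c': at 7  ** P1@[45:49]
pos 50 'b': at 2 (via fail)  ** P0@[49:50]
pos 51 'b': at 4 (via fail)
pos 52 'd': at 5
pos 53 'b': at 6
pos 54 'c': at 7  ** P1@[50:54]
pos 55 'c': at 1 (via fail)
pos 56 'b': at 2  ** P0@[55:56]
pos 57 'c': at 1 (via fail)
pos 58 'b': at 2  ** P0@[57:58]
pos 59 'b': at 4 (via fail)
pos 60 'b': at 4 (via fail)
pos 61 'd': at 5
pos 62 'b': at 6
pos 63 'c': at 7  ** P1@[59:63]
pos 64 'b': at 2 (via fail)  ** P0@[63:64]
pos 65 'c': at 1 (via fail)
pos 66 'c': at 1 (via fail)
pos 67 'b': at 2  ** P0@[66:67]
pos 68 'c': at 1 (via fail)

Matches: [[3,0],[7,1],[8,0],[12,1],[19,1],[21,0],[25,1],[29,0],[36,0],[41,1],[42,0],[45,0],[49,1],[50,0],[54,1],[56,0],[58,0],[63,1],[64,0],[67,0]]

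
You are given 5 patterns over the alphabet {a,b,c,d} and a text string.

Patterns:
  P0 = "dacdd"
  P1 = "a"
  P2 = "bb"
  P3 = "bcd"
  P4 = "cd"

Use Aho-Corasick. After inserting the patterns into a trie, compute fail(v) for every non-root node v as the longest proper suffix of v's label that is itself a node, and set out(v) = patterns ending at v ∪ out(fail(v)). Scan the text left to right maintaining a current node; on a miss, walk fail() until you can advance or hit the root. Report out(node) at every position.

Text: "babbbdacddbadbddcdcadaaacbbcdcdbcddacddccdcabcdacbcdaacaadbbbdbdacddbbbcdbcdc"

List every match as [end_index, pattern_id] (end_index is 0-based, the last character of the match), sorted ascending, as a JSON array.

Build automaton:
Trie (insert patterns):
  n0 'ε': a→6 b→7 c→11 d→1
  n1 'd': a→2
  n2 'da': c→3
  n3 'dac': d→4
  n4 'dacd': d→5
  n5 'dacdd': ·  [P0 ends]
  n6 'a': ·  [P1 ends]
  n7 'b': b→8 c→9
  n8 'bb': ·  [P2 ends]
  n9 'bc': d→10
  n10 'bcd': ·  [P3 ends]
  n11 'c': d→12
  n12 'cd': ·  [P4 ends]

Failure links (BFS by depth):
  fail(1) 'd': from fail(0)=0 chase 'd': 0 ⇒ 0;  out=∅∪out(0)=∅
  fail(6) 'a': from fail(0)=0 chase 'a': 0 ⇒ 0;  out={1}∪out(0)={1}
  fail(7) 'b': from fail(0)=0 chase 'b': 0 ⇒ 0;  out=∅∪out(0)=∅
  fail(11) 'c': from fail(0)=0 chase 'c': 0 ⇒ 0;  out=∅∪out(0)=∅
  fail(2) 'da': from fail(1)=0 chase 'a': 0 ⇒ 6;  out=∅∪out(6)={1}
  fail(8) 'bb': from fail(7)=0 chase 'b': 0 ⇒ 7;  out={2}∪out(7)={2}
  fail(9) 'bc': from fail(7)=0 chase 'c': 0 ⇒ 11;  out=∅∪out(11)=∅
  fail(12) 'cd': from fail(11)=0 chase 'd': 0 ⇒ 1;  out={4}∪out(1)={4}
  fail(3) 'dac': from fail(2)=6 chase 'c': 6→0 ⇒ 11;  out=∅∪out(11)=∅
  fail(10) 'bcd': from fail(9)=11 chase 'd': 11 ⇒ 12;  out={3}∪out(12)={3,4}
  fail(4) 'dacd': from fail(3)=11 chase 'd': 11 ⇒ 12;  out=∅∪out(12)={4}
  fail(5) 'dacdd': from fail(4)=12 chase 'd': 12→1→0 ⇒ 1;  out={0}∪out(1)={0}

Run:
pos 0 'b': at 7
pos 1 'a': at 6 (fail-walked)  emit P1@[1:1]
pos 2 'b': at 7 (fail-walked)
pos 3 'b': at 8  emit P2@[2:3]
pos 4 'b': at 8 (fail-walked)  emit P2@[3:4]
pos 5 'd': at 1 (fail-walked)
pos 6 'a': at 2  emit P1@[6:6]
pos 7 'c': at 3
pos 8 'd': at 4  emit P4@[7:8]
pos 9 'd': at 5  emit P0@[5:9]
pos 10 'b': at 7 (fail-walked)
pos 11 'a': at 6 (fail-walked)  emit P1@[11:11]
pos 12 'd': at 1 (fail-walked)
pos 13 'b': at 7 (fail-walked)
pos 14 'd': at 1 (fail-walked)
pos 15 'd': at 1 (fail-walked)
pos 16 'c': at 11 (fail-walked)
pos 17 'd': at 12  emit P4@[16:17]
pos 18 'c': at 11 (fail-walked)
pos 19 'a': at 6 (fail-walked)  emit P1@[19:19]
pos 20 'd': at 1 (fail-walked)
pos 21 'a': at 2  emit P1@[21:21]
pos 22 'a': at 6 (fail-walked)  emit P1@[22:22]
pos 23 'a': at 6 (fail-walked)  emit P1@[23:23]
pos 24 'c': at 11 (fail-walked)
pos 25 'b': at 7 (fail-walked)
pos 26 'b': at 8  emit P2@[25:26]
pos 27 'c': at 9 (fail-walked)
pos 28 'd': at 10  emit P3@[26:28],P4@[27:28]
pos 29 'c': at 11 (fail-walked)
pos 30 'd': at 12  emit P4@[29:30]
pos 31 'b': at 7 (fail-walked)
pos 32 'c': at 9
pos 33 'd': at 10  emit P3@[31:33],P4@[32:33]
pos 34 'd': at 1 (fail-walked)
pos 35 'a': at 2  emit P1@[35:35]
pos 36 'c': at 3
pos 37 'd': at 4  emit P4@[36:37]
pos 38 'd': at 5  emit P0@[34:38]
pos 39 'c': at 11 (fail-walked)
pos 40 'c': at 11 (fail-walked)
pos 41 'd': at 12  emit P4@[40:41]
pos 42 'c': at 11 (fail-walked)
pos 43 'a': at 6 (fail-walked)  emit P1@[43:43]
pos 44 'b': at 7 (fail-walked)
pos 45 'c': at 9
pos 46 'd': at 10  emit P3@[44:46],P4@[45:46]
pos 47 'a': at 2 (fail-walked)  emit P1@[47:47]
pos 48 'c': at 3
pos 49 'b': at 7 (fail-walked)
pos 50 'c': at 9
pos 51 'd': at 10  emit P3@[49:51],P4@[50:51]
pos 52 'a': at 2 (fail-walked)  emit P1@[52:52]
pos 53 'a': at 6 (fail-walked)  emit P1@[53:53]
pos 54 'c': at 11 (fail-walked)
pos 55 'a': at 6 (fail-walked)  emit P1@[55:55]
pos 56 'a': at 6 (fail-walked)  emit P1@[56:56]
pos 57 'd': at 1 (fail-walked)
pos 58 'b': at 7 (fail-walked)
pos 59 'b': at 8  emit P2@[58:59]
pos 60 'b': at 8 (fail-walked)  emit P2@[59:60]
pos 61 'd': at 1 (fail-walked)
pos 62 'b': at 7 (fail-walked)
pos 63 'd': at 1 (fail-walked)
pos 64 'a': at 2  emit P1@[64:64]
pos 65 'c': at 3
pos 66 'd': at 4  emit P4@[65:66]
pos 67 'd': at 5  emit P0@[63:67]
pos 68 'b': at 7 (fail-walked)
pos 69 'b': at 8  emit P2@[68:69]
pos 70 'b': at 8 (fail-walked)  emit P2@[69:70]
pos 71 'c': at 9 (fail-walked)
pos 72 'd': at 10  emit P3@[70:72],P4@[71:72]
pos 73 'b': at 7 (fail-walked)
pos 74 'c': at 9
pos 75 'd': at 10  emit P3@[73:75],P4@[74:75]
pos 76 'c': at 11 (fail-walked)

All matches (sorted): [[1,1],[3,2],[4,2],[6,1],[8,4],[9,0],[11,1],[17,4],[19,1],[21,1],[22,1],[23,1],[26,2],[28,3],[28,4],[30,4],[33,3],[33,4],[35,1],[37,4],[38,0],[41,4],[43,1],[46,3],[46,4],[47,1],[51,3],[51,4],[52,1],[53,1],[55,1],[56,1],[59,2],[60,2],[64,1],[66,4],[67,0],[69,2],[70,2],[72,3],[72,4],[75,3],[75,4]]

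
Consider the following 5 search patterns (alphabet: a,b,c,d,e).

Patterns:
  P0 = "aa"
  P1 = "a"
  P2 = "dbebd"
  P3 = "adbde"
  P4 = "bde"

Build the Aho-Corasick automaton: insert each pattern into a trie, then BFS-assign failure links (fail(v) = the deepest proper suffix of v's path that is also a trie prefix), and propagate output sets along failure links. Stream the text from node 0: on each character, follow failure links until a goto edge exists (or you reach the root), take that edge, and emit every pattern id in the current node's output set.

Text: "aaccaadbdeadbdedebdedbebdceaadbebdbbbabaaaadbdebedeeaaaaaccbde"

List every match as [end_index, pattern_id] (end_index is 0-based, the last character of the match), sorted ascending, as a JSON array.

Build automaton:
Trie (insert patterns):
  0='ε' goto a→1 b→12 d→3
  1='a' goto a→2 d→8  ←P1
  2='aa' goto ·  ←P0
  3='d' goto b→4
  4='db' goto e→5
  5='dbe' goto b→6
  6='dbeb' goto d→7
  7='dbebd' goto ·  ←P2
  8='ad' goto b→9
  9='adb' goto d→10
  10='adbd' goto e→11
  11='adbde' goto ·  ←P3
  12='b' goto d→13
  13='bd' goto e→14
  14='bde' goto ·  ←P4

BFS fail/out derivation:
  n1('a'): parent n0 fail=0; on 'a' 0 → fail=0;  out {1}∪∅={1}
  n3('d'): parent n0 fail=0; on 'd' 0 → fail=0;  out ∅∪∅=∅
  n12('b'): parent n0 fail=0; on 'b' 0 → fail=0;  out ∅∪∅=∅
  n2('aa'): parent n1 fail=0; on 'a' 0 → fail=1;  out {0}∪{1}={0,1}
  n4('db'): parent n3 fail=0; on 'b' 0 → fail=12;  out ∅∪∅=∅
  n8('ad'): parent n1 fail=0; on 'd' 0 → fail=3;  out ∅∪∅=∅
  n13('bd'): parent n12 fail=0; on 'd' 0 → fail=3;  out ∅∪∅=∅
  n5('dbe'): parent n4 fail=12; on 'e' 12→0 → fail=0;  out ∅∪∅=∅
  n9('adb'): parent n8 fail=3; on 'b' 3 → fail=4;  out ∅∪∅=∅
  n14('bde'): parent n13 fail=3; on 'e' 3→0 → fail=0;  out {4}∪∅={4}
  n6('dbeb'): parent n5 fail=0; on 'b' 0 → fail=12;  out ∅∪∅=∅
  n10('adbd'): parent n9 fail=4; on 'd' 4→12 → fail=13;  out ∅∪∅=∅
  n7('dbebd'): parent n6 fail=12; on 'd' 12 → fail=13;  out {2}∪∅={2}
  n11('adbde'): parent n10 fail=13; on 'e' 13 → fail=14;  out {3}∪{4}={3,4}

Text stream:
pos 0 'a': at 1  → match P1@[0:0]
pos 1 'a': at 2  → match P0@[0:1],P1@[1:1]
pos 2 'c': at 0 (via fail)
pos 3 'c': at 0
pos 4 'a': at 1  → match P1@[4:4]
pos 5 'a': at 2  → match P0@[4:5],P1@[5:5]
pos 6 'd': at 8 (via fail)
pos 7 'b': at 9
pos 8 'd': at 10
pos 9 'e': at 11  → match P3@[5:9],P4@[7:9]
pos 10 'a': at 1 (via fail)  → match P1@[10:10]
pos 11 'd': at 8
pos 12 'b': at 9
pos 13 'd': at 10
pos 14 'e': at 11  → match P3@[10:14],P4@[12:14]
pos 15 'd': at 3 (via fail)
pos 16 'e': at 0 (via fail)
pos 17 'b': at 12
pos 18 'd': at 13
pos 19 'e': at 14  → match P4@[17:19]
pos 20 'd': at 3 (via fail)
pos 21 'b': at 4
pos 22 'e': at 5
pos 23 'b': at 6
pos 24 'd': at 7  → match P2@[20:24]
pos 25 'c': at 0 (via fail)
pos 26 'e': at 0
pos 27 'a': at 1  → match P1@[27:27]
pos 28 'a': at 2  → match P0@[27:28],P1@[28:28]
pos 29 'd': at 8 (via fail)
pos 30 'b': at 9
pos 31 'e': at 5 (via fail)
pos 32 'b': at 6
pos 33 'd': at 7  → match P2@[29:33]
pos 34 'b': at 4 (via fail)
pos 35 'b': at 12 (via fail)
pos 36 'b': at 12 (via fail)
pos 37 'a': at 1 (via fail)  → match P1@[37:37]
pos 38 'b': at 12 (via fail)
pos 39 'a': at 1 (via fail)  → match P1@[39:39]
pos 40 'a': at 2  → match P0@[39:40],P1@[40:40]
pos 41 'a': at 2 (via fail)  → match P0@[40:41],P1@[41:41]
pos 42 'a': at 2 (via fail)  → match P0@[41:42],P1@[42:42]
pos 43 'd': at 8 (via fail)
pos 44 'b': at 9
pos 45 'd': at 10
pos 46 'e': at 11  → match P3@[42:46],P4@[44:46]
pos 47 'b': at 12 (via fail)
pos 48 'e': at 0 (via fail)
pos 49 'd': at 3
pos 50 'e': at 0 (via fail)
pos 51 'e': at 0
pos 52 'a': at 1  → match P1@[52:52]
pos 53 'a': at 2  → match P0@[52:53],P1@[53:53]
pos 54 'a': at 2 (via fail)  → match P0@[53:54],P1@[54:54]
pos 55 'a': at 2 (via fail)  → match P0@[54:55],P1@[55:55]
pos 56 'a': at 2 (via fail)  → match P0@[55:56],P1@[56:56]
pos 57 'c': at 0 (via fail)
pos 58 'c': at 0
pos 59 'b': at 12
pos 60 'd': at 13
pos 61 'e': at 14  → match P4@[59:61]

All matches (sorted): [[0,1],[1,0],[1,1],[4,1],[5,0],[5,1],[9,3],[9,4],[10,1],[14,3],[14,4],[19,4],[24,2],[27,1],[28,0],[28,1],[33,2],[37,1],[39,1],[40,0],[40,1],[41,0],[41,1],[42,0],[42,1],[46,3],[46,4],[52,1],[53,0],[53,1],[54,0],[54,1],[55,0],[55,1],[56,0],[56,1],[61,4]]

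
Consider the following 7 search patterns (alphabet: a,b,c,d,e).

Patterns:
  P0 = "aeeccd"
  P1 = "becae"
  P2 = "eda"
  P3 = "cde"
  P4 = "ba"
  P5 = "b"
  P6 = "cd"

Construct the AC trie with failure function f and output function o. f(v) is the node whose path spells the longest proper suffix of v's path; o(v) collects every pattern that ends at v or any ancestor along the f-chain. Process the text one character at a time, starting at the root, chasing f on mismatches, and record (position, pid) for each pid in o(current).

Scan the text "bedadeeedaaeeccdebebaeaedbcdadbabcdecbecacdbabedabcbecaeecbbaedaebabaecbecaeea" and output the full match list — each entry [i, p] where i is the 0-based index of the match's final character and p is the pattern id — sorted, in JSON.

Construct AC machine:
Trie (insert patterns):
  0='ε' goto a→1 b→7 c→15 e→12
  1='a' goto e→2
  2='ae' goto e→3
  3='aee' goto c→4
  4='aeec' goto c→5
  5='aeecc' goto d→6
  6='aeeccd' goto ·  [P0 ends]
  7='b' goto a→18 e→8  [P5 ends]
  8='be' goto c→9
  9='bec' goto a→10
  10='beca' goto e→11
  11='becae' goto ·  [P1 ends]
  12='e' goto d→13
  13='ed' goto a→14
  14='eda' goto ·  [P2 ends]
  15='c' goto d→16
  16='cd' goto e→17  [P6 ends]
  17='cde' goto ·  [P3 ends]
  18='ba' goto ·  [P4 ends]

Failure links (BFS by depth):
  fail(1) 'a': from fail(0)=0 chase 'a': 0 ⇒ 0;  out=∅∪out(0)=∅
  fail(7) 'b': from fail(0)=0 chase 'b': 0 ⇒ 0;  out={5}∪out(0)={5}
  fail(12) 'e': from fail(0)=0 chase 'e': 0 ⇒ 0;  out=∅∪out(0)=∅
  fail(15) 'c': from fail(0)=0 chase 'c': 0 ⇒ 0;  out=∅∪out(0)=∅
  fail(2) 'ae': from fail(1)=0 chase 'e': 0 ⇒ 12;  out=∅∪out(12)=∅
  fail(8) 'be': from fail(7)=0 chase 'e': 0 ⇒ 12;  out=∅∪out(12)=∅
  fail(13) 'ed': from fail(12)=0 chase 'd': 0 ⇒ 0;  out=∅∪out(0)=∅
  fail(16) 'cd': from fail(15)=0 chase 'd': 0 ⇒ 0;  out={6}∪out(0)={6}
  fail(18) 'ba': from fail(7)=0 chase 'a': 0 ⇒ 1;  out={4}∪out(1)={4}
  fail(3) 'aee': from fail(2)=12 chase 'e': 12→0 ⇒ 12;  out=∅∪out(12)=∅
  fail(9) 'bec': from fail(8)=12 chase 'c': 12→0 ⇒ 15;  out=∅∪out(15)=∅
  fail(14) 'eda': from fail(13)=0 chase 'a': 0 ⇒ 1;  out={2}∪out(1)={2}
  fail(17) 'cde': from fail(16)=0 chase 'e': 0 ⇒ 12;  out={3}∪out(12)={3}
  fail(4) 'aeec': from fail(3)=12 chase 'c': 12→0 ⇒ 15;  out=∅∪out(15)=∅
  fail(10) 'beca': from fail(9)=15 chase 'a': 15→0 ⇒ 1;  out=∅∪out(1)=∅
  fail(5) 'aeecc': from fail(4)=15 chase 'c': 15→0 ⇒ 15;  out=∅∪out(15)=∅
  fail(11) 'becae': from fail(10)=1 chase 'e': 1 ⇒ 2;  out={1}∪out(2)={1}
  fail(6) 'aeeccd': from fail(5)=15 chase 'd': 15 ⇒ 16;  out={0}∪out(16)={0,6}

Run:
[0] read 'b'  n0⇒n7  ** P5@[0:0]
[1] read 'e'  n7⇒n8
[2] read 'd'  n8⇒n13 (fail-walked)
[3] read 'a'  n13⇒n14  ** P2@[1:3]
[4] read 'd'  n14⇒n0 (fail-walked)
[5] read 'e'  n0⇒n12
[6] read 'e'  n12⇒n12 (fail-walked)
[7] read 'e'  n12⇒n12 (fail-walked)
[8] read 'd'  n12⇒n13
[9] read 'a'  n13⇒n14  ** P2@[7:9]
[10] read 'a'  n14⇒n1 (fail-walked)
[11] read 'e'  n1⇒n2
[12] read 'e'  n2⇒n3
[13] read 'c'  n3⇒n4
[14] read 'c'  n4⇒n5
[15] read 'd'  n5⇒n6  ** P0@[10:15],P6@[14:15]
[16] read 'e'  n6⇒n17 (fail-walked)  ** P3@[14:16]
[17] read 'b'  n17⇒n7 (fail-walked)  ** P5@[17:17]
[18] read 'e'  n7⇒n8
[19] read 'b'  n8⇒n7 (fail-walked)  ** P5@[19:19]
[20] read 'a'  n7⇒n18  ** P4@[19:20]
[21] read 'e'  n18⇒n2 (fail-walked)
[22] read 'a'  n2⇒n1 (fail-walked)
[23] read 'e'  n1⇒n2
[24] read 'd'  n2⇒n13 (fail-walked)
[25] read 'b'  n13⇒n7 (fail-walked)  ** P5@[25:25]
[26] read 'c'  n7⇒n15 (fail-walked)
[27] read 'd'  n15⇒n16  ** P6@[26:27]
[28] read 'a'  n16⇒n1 (fail-walked)
[29] read 'd'  n1⇒n0 (fail-walked)
[30] read 'b'  n0⇒n7  ** P5@[30:30]
[31] read 'a'  n7⇒n18  ** P4@[30:31]
[32] read 'b'  n18⇒n7 (fail-walked)  ** P5@[32:32]
[33] read 'c'  n7⇒n15 (fail-walked)
[34] read 'd'  n15⇒n16  ** P6@[33:34]
[35] read 'e'  n16⇒n17  ** P3@[33:35]
[36] read 'c'  n17⇒n15 (fail-walked)
[37] read 'b'  n15⇒n7 (fail-walked)  ** P5@[37:37]
[38] read 'e'  n7⇒n8
[39] read 'c'  n8⇒n9
[40] read 'a'  n9⇒n10
[41] read 'c'  n10⇒n15 (fail-walked)
[42] read 'd'  n15⇒n16  ** P6@[41:42]
[43] read 'b'  n16⇒n7 (fail-walked)  ** P5@[43:43]
[44] read 'a'  n7⇒n18  ** P4@[43:44]
[45] read 'b'  n18⇒n7 (fail-walked)  ** P5@[45:45]
[46] read 'e'  n7⇒n8
[47] read 'd'  n8⇒n13 (fail-walked)
[48] read 'a'  n13⇒n14  ** P2@[46:48]
[49] read 'b'  n14⇒n7 (fail-walked)  ** P5@[49:49]
[50] read 'c'  n7⇒n15 (fail-walked)
[51] read 'b'  n15⇒n7 (fail-walked)  ** P5@[51:51]
[52] read 'e'  n7⇒n8
[53] read 'c'  n8⇒n9
[54] read 'a'  n9⇒n10
[55] read 'e'  n10⇒n11  ** P1@[51:55]
[56] read 'e'  n11⇒n3 (fail-walked)
[57] read 'c'  n3⇒n4
[58] read 'b'  n4⇒n7 (fail-walked)  ** P5@[58:58]
[59] read 'b'  n7⇒n7 (fail-walked)  ** P5@[59:59]
[60] read 'a'  n7⇒n18  ** P4@[59:60]
[61] read 'e'  n18⇒n2 (fail-walked)
[62] read 'd'  n2⇒n13 (fail-walked)
[63] read 'a'  n13⇒n14  ** P2@[61:63]
[64] read 'e'  n14⇒n2 (fail-walked)
[65] read 'b'  n2⇒n7 (fail-walked)  ** P5@[65:65]
[66] read 'a'  n7⇒n18  ** P4@[65:66]
[67] read 'b'  n18⇒n7 (fail-walked)  ** P5@[67:67]
[68] read 'a'  n7⇒n18  ** P4@[67:68]
[69] read 'e'  n18⇒n2 (fail-walked)
[70] read 'c'  n2⇒n15 (fail-walked)
[71] read 'b'  n15⇒n7 (fail-walked)  ** P5@[71:71]
[72] read 'e'  n7⇒n8
[73] read 'c'  n8⇒n9
[74] read 'a'  n9⇒n10
[75] read 'e'  n10⇒n11  ** P1@[71:75]
[76] read 'e'  n11⇒n3 (fail-walked)
[77] read 'a'  n3⇒n1 (fail-walked)

Matches: [[0,5],[3,2],[9,2],[15,0],[15,6],[16,3],[17,5],[19,5],[20,4],[25,5],[27,6],[30,5],[31,4],[32,5],[34,6],[35,3],[37,5],[42,6],[43,5],[44,4],[45,5],[48,2],[49,5],[51,5],[55,1],[58,5],[59,5],[60,4],[63,2],[65,5],[66,4],[67,5],[68,4],[71,5],[75,1]]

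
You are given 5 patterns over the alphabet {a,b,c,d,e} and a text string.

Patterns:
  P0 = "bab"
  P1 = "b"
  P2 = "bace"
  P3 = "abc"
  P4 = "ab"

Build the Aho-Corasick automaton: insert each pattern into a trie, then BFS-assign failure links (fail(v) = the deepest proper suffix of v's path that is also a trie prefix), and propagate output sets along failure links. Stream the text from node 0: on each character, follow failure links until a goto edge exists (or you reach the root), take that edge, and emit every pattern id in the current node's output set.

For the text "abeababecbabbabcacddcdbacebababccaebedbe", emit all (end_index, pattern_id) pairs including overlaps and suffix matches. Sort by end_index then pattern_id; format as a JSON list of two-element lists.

Build:
Trie (insert patterns):
  0='ε' goto a→6 b→1
  1='b' goto a→2  [P1 ends]
  2='ba' goto b→3 c→4
  3='bab' goto ·  [P0 ends]
  4='bac' goto e→5
  5='bace' goto ·  [P2 ends]
  6='a' goto b→7
  7='ab' goto c→8  [P4 ends]
  8='abc' goto ·  [P3 ends]

BFS fail/out derivation:
  n1('b'): parent n0 fail=0; on 'b' 0 → fail=0;  out {1}∪∅={1}
  n6('a'): parent n0 fail=0; on 'a' 0 → fail=0;  out ∅∪∅=∅
  n2('ba'): parent n1 fail=0; on 'a' 0 → fail=6;  out ∅∪∅=∅
  n7('ab'): parent n6 fail=0; on 'b' 0 → fail=1;  out {4}∪{1}={1,4}
  n3('bab'): parent n2 fail=6; on 'b' 6 → fail=7;  out {0}∪{1,4}={0,1,4}
  n4('bac'): parent n2 fail=6; on 'c' 6→0 → fail=0;  out ∅∪∅=∅
  n8('abc'): parent n7 fail=1; on 'c' 1→0 → fail=0;  out {3}∪∅={3}
  n5('bace'): parent n4 fail=0; on 'e' 0 → fail=0;  out {2}∪∅={2}

Text stream:
pos 0 'a': at 6
pos 1 'b': at 7  ** P1@[1:1],P4@[0:1]
pos 2 'e': at 0 (via fail)
pos 3 'a': at 6
pos 4 'b': at 7  ** P1@[4:4],P4@[3:4]
pos 5 'a': at 2 (via fail)
pos 6 'b': at 3  ** P0@[4:6],P1@[6:6],P4@[5:6]
pos 7 'e': at 0 (via fail)
pos 8 'c': at 0
pos 9 'b': at 1  ** P1@[9:9]
pos 10 'a': at 2
pos 11 'b': at 3  ** P0@[9:11],P1@[11:11],P4@[10:11]
pos 12 'b': at 1 (via fail)  ** P1@[12:12]
pos 13 'a': at 2
pos 14 'b': at 3  ** P0@[12:14],P1@[14:14],P4@[13:14]
pos 15 'c': at 8 (via fail)  ** P3@[13:15]
pos 16 'a': at 6 (via fail)
pos 17 'c': at 0 (via fail)
pos 18 'd': at 0
pos 19 'd': at 0
pos 20 'c': at 0
pos 21 'd': at 0
pos 22 'b': at 1  ** P1@[22:22]
pos 23 'a': at 2
pos 24 'c': at 4
pos 25 'e': at 5  ** P2@[22:25]
pos 26 'b': at 1 (via fail)  ** P1@[26:26]
pos 27 'a': at 2
pos 28 'b': at 3  ** P0@[26:28],P1@[28:28],P4@[27:28]
pos 29 'a': at 2 (via fail)
pos 30 'b': at 3  ** P0@[28:30],P1@[30:30],P4@[29:30]
pos 31 'c': at 8 (via fail)  ** P3@[29:31]
pos 32 'c': at 0 (via fail)
pos 33 'a': at 6
pos 34 'e': at 0 (via fail)
pos 35 'b': at 1  ** P1@[35:35]
pos 36 'e': at 0 (via fail)
pos 37 'd': at 0
pos 38 'b': at 1  ** P1@[38:38]
pos 39 'e': at 0 (via fail)

Result: [[1,1],[1,4],[4,1],[4,4],[6,0],[6,1],[6,4],[9,1],[11,0],[11,1],[11,4],[12,1],[14,0],[14,1],[14,4],[15,3],[22,1],[25,2],[26,1],[28,0],[28,1],[28,4],[30,0],[30,1],[30,4],[31,3],[35,1],[38,1]]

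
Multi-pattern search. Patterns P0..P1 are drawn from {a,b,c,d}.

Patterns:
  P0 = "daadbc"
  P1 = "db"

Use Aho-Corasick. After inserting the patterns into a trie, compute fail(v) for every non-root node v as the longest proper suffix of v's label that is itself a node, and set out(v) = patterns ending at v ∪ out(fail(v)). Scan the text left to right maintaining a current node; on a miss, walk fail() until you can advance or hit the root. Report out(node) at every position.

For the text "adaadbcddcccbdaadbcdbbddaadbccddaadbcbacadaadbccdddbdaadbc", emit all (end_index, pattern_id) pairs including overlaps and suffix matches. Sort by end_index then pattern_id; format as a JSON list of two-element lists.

Construct AC machine:
Trie nodes:
  0='ε' goto d→1
  1='d' goto a→2 b→7
  2='da' goto a→3
  3='daa' goto d→4
  4='daad' goto b→5
  5='daadb' goto c→6
  6='daadbc' goto ·  ←P0
  7='db' goto ·  ←P1

Failure links (BFS by depth):
  fail(1) 'd': from fail(0)=0 chase 'd': 0 ⇒ 0;  out=∅∪out(0)=∅
  fail(2) 'da': from fail(1)=0 chase 'a': 0 ⇒ 0;  out=∅∪out(0)=∅
  fail(7) 'db': from fail(1)=0 chase 'b': 0 ⇒ 0;  out={1}∪out(0)={1}
  fail(3) 'daa': from fail(2)=0 chase 'a': 0 ⇒ 0;  out=∅∪out(0)=∅
  fail(4) 'daad': from fail(3)=0 chase 'd': 0 ⇒ 1;  out=∅∪out(1)=∅
  fail(5) 'daadb': from fail(4)=1 chase 'b': 1 ⇒ 7;  out=∅∪out(7)={1}
  fail(6) 'daadbc': from fail(5)=7 chase 'c': 7→0 ⇒ 0;  out={0}∪out(0)={0}

Run:
pos 0 'a': at 0
pos 1 'd': at 1
pos 2 'a': at 2
pos 3 'a': at 3
pos 4 'd': at 4
pos 5 'b': at 5  emit P1@[4:5]
pos 6 'c': at 6  emit P0@[1:6]
pos 7 'd': at 1 ·f
pos 8 'd': at 1 ·f
pos 9 'c': at 0 ·f
pos 10 'c': at 0
pos 11 'c': at 0
pos 12 'b': at 0
pos 13 'd': at 1
pos 14 'a': at 2
pos 15 'a': at 3
pos 16 'd': at 4
pos 17 'b': at 5  emit P1@[16:17]
pos 18 'c': at 6  emit P0@[13:18]
pos 19 'd': at 1 ·f
pos 20 'b': at 7  emit P1@[19:20]
pos 21 'b': at 0 ·f
pos 22 'd': at 1
pos 23 'd': at 1 ·f
pos 24 'a': at 2
pos 25 'a': at 3
pos 26 'd': at 4
pos 27 'b': at 5  emit P1@[26:27]
pos 28 'c': at 6  emit P0@[23:28]
pos 29 'c': at 0 ·f
pos 30 'd': at 1
pos 31 'd': at 1 ·f
pos 32 'a': at 2
pos 33 'a': at 3
pos 34 'd': at 4
pos 35 'b': at 5  emit P1@[34:35]
pos 36 'c': at 6  emit P0@[31:36]
pos 37 'b': at 0 ·f
pos 38 'a': at 0
pos 39 'c': at 0
pos 40 'a': at 0
pos 41 'd': at 1
pos 42 'a': at 2
pos 43 'a': at 3
pos 44 'd': at 4
pos 45 'b': at 5  emit P1@[44:45]
pos 46 'c': at 6  emit P0@[41:46]
pos 47 'c': at 0 ·f
pos 48 'd': at 1
pos 49 'd': at 1 ·f
pos 50 'd': at 1 ·f
pos 51 'b': at 7  emit P1@[50:51]
pos 52 'd': at 1 ·f
pos 53 'a': at 2
pos 54 'a': at 3
pos 55 'd': at 4
pos 56 'b': at 5  emit P1@[55:56]
pos 57 'c': at 6  emit P0@[52:57]

All matches (sorted): [[5,1],[6,0],[17,1],[18,0],[20,1],[27,1],[28,0],[35,1],[36,0],[45,1],[46,0],[51,1],[56,1],[57,0]]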